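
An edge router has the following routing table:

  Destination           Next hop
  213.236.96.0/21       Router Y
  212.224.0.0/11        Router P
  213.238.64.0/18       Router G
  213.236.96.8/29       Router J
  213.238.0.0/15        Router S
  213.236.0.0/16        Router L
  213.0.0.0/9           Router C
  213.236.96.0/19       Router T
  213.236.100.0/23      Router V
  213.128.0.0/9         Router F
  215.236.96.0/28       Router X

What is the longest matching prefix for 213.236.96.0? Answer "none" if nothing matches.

Entries matching 213.236.96.0:
  213.128.0.0/9 (213.128.0.0 - 213.255.255.255)
  213.236.0.0/16 (213.236.0.0 - 213.236.255.255)
  213.236.96.0/19 (213.236.96.0 - 213.236.127.255)
  213.236.96.0/21 (213.236.96.0 - 213.236.103.255)
Most specific is 213.236.96.0/21.

213.236.96.0/21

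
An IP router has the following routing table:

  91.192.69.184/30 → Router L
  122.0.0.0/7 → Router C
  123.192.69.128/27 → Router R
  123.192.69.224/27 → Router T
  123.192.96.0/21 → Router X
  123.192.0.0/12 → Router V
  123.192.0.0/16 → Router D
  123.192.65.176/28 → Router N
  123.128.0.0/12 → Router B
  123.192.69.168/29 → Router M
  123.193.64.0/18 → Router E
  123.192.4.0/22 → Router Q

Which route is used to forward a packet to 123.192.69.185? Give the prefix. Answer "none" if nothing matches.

123.192.0.0/16

Entries matching 123.192.69.185:
  122.0.0.0/7 (122.0.0.0 - 123.255.255.255)
  123.192.0.0/12 (123.192.0.0 - 123.207.255.255)
  123.192.0.0/16 (123.192.0.0 - 123.192.255.255)
Most specific is 123.192.0.0/16.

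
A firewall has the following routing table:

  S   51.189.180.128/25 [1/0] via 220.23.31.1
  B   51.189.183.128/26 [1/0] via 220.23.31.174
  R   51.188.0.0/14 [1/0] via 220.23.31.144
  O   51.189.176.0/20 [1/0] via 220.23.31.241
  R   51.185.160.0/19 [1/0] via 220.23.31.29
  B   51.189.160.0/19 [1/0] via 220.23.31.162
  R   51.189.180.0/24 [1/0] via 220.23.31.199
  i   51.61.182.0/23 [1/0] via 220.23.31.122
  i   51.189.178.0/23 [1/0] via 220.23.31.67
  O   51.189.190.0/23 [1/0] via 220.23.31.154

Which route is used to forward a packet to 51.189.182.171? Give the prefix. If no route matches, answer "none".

Entries matching 51.189.182.171:
  51.188.0.0/14 (51.188.0.0 - 51.191.255.255)
  51.189.160.0/19 (51.189.160.0 - 51.189.191.255)
  51.189.176.0/20 (51.189.176.0 - 51.189.191.255)
Most specific is 51.189.176.0/20.

51.189.176.0/20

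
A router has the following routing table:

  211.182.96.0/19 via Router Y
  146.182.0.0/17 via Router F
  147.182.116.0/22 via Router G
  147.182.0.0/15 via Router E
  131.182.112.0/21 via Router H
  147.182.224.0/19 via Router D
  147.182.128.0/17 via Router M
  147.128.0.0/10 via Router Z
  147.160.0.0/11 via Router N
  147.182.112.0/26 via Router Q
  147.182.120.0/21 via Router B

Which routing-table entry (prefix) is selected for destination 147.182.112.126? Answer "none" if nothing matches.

147.182.0.0/15

Entries matching 147.182.112.126:
  147.128.0.0/10 (147.128.0.0 - 147.191.255.255)
  147.160.0.0/11 (147.160.0.0 - 147.191.255.255)
  147.182.0.0/15 (147.182.0.0 - 147.183.255.255)
Most specific is 147.182.0.0/15.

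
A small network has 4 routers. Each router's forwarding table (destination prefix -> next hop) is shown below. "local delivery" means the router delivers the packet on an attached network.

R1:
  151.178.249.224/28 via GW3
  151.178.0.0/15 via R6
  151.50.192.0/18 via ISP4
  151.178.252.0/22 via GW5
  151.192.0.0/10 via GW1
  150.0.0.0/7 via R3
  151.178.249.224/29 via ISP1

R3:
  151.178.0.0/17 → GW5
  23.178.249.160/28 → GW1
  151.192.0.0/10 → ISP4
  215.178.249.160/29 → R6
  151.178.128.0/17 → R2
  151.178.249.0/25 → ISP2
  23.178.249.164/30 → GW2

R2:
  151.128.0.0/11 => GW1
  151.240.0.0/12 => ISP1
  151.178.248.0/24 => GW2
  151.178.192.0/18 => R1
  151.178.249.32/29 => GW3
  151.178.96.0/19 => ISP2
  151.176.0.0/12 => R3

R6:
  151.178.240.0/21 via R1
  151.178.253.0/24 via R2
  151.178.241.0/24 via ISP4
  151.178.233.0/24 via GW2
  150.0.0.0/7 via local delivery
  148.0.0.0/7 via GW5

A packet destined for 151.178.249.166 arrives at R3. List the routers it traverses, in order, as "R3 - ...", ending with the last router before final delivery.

R3 - R2 - R1 - R6

At R3: longest match for 151.178.249.166 is 151.178.128.0/17 -> R2
At R2: longest match for 151.178.249.166 is 151.178.192.0/18 -> R1
At R1: longest match for 151.178.249.166 is 151.178.0.0/15 -> R6
At R6: longest match for 151.178.249.166 is 150.0.0.0/7 -> local delivery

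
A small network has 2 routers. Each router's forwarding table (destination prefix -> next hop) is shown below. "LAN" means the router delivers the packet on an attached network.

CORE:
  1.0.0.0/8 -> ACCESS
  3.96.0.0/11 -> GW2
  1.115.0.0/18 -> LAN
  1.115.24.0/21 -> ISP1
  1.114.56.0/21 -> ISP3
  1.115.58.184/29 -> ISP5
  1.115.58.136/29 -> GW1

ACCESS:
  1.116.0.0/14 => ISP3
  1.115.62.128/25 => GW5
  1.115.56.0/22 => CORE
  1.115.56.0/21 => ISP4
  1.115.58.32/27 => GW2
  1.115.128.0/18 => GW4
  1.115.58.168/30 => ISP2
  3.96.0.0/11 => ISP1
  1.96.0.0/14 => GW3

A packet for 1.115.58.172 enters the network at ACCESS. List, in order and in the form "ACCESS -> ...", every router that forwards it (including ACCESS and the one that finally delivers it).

ACCESS -> CORE

At ACCESS: longest match for 1.115.58.172 is 1.115.56.0/22 -> CORE
At CORE: longest match for 1.115.58.172 is 1.115.0.0/18 -> LAN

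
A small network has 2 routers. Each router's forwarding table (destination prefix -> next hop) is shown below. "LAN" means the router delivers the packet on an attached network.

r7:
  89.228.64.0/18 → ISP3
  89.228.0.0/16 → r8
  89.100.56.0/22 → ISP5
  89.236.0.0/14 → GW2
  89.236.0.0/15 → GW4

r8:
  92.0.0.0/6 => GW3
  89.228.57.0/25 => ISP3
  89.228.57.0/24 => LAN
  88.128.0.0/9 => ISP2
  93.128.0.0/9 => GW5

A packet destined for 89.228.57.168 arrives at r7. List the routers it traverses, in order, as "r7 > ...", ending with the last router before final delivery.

r7 > r8

At r7: longest match for 89.228.57.168 is 89.228.0.0/16 -> r8
At r8: longest match for 89.228.57.168 is 89.228.57.0/24 -> LAN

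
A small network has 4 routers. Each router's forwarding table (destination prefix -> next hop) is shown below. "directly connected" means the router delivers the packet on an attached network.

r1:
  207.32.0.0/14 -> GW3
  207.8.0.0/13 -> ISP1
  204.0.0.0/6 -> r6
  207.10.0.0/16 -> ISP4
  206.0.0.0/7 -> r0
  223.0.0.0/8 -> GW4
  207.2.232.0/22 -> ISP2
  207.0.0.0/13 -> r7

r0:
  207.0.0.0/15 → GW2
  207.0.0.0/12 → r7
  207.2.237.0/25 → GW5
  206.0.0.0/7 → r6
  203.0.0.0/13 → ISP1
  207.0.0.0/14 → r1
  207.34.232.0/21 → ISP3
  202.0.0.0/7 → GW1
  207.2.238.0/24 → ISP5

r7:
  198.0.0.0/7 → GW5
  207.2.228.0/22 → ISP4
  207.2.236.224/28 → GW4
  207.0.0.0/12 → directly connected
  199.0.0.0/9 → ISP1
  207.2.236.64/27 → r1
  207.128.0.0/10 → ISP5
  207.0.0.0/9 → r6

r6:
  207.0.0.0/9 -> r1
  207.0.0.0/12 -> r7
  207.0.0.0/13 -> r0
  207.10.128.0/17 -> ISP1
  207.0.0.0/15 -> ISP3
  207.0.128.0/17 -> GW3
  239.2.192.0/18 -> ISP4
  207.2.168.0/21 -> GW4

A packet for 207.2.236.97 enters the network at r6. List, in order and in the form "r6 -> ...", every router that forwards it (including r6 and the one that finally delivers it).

r6 -> r0 -> r1 -> r7

At r6: longest match for 207.2.236.97 is 207.0.0.0/13 -> r0
At r0: longest match for 207.2.236.97 is 207.0.0.0/14 -> r1
At r1: longest match for 207.2.236.97 is 207.0.0.0/13 -> r7
At r7: longest match for 207.2.236.97 is 207.0.0.0/12 -> directly connected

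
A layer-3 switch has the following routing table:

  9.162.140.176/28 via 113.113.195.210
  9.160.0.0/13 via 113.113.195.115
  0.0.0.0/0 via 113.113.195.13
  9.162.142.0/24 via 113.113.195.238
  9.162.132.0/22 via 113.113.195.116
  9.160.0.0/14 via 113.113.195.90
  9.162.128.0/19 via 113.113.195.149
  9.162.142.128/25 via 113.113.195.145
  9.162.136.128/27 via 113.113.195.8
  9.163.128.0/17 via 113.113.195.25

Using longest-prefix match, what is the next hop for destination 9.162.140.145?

113.113.195.149

Routes whose prefix contains 9.162.140.145:
  0.0.0.0/0 (default, matches everything) -> 113.113.195.13
  9.160.0.0/13 (9.160.0.0 - 9.167.255.255) -> 113.113.195.115
  9.160.0.0/14 (9.160.0.0 - 9.163.255.255) -> 113.113.195.90
  9.162.128.0/19 (9.162.128.0 - 9.162.159.255) -> 113.113.195.149
More-specific entries that do NOT match:
  9.162.140.176/28 (9.162.140.176 - 9.162.140.191) does not contain 9.162.140.145
  9.162.136.128/27 (9.162.136.128 - 9.162.136.159) does not contain 9.162.140.145
  9.162.142.128/25 (9.162.142.128 - 9.162.142.255) does not contain 9.162.140.145
  9.162.142.0/24 (9.162.142.0 - 9.162.142.255) does not contain 9.162.140.145
  9.162.132.0/22 (9.162.132.0 - 9.162.135.255) does not contain 9.162.140.145
Longest matching prefix is /19 -> next hop 113.113.195.149.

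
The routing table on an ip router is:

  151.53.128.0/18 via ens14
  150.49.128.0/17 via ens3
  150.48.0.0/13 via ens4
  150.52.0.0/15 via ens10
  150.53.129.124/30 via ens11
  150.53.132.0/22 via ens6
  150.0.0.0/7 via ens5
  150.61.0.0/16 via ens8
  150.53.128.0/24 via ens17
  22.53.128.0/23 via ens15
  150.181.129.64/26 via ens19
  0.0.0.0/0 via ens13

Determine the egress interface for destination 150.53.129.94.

Routes whose prefix contains 150.53.129.94:
  0.0.0.0/0 (default, matches everything) -> ens13
  150.0.0.0/7 (150.0.0.0 - 151.255.255.255) -> ens5
  150.48.0.0/13 (150.48.0.0 - 150.55.255.255) -> ens4
  150.52.0.0/15 (150.52.0.0 - 150.53.255.255) -> ens10
More-specific entries that do NOT match:
  150.53.129.124/30 (150.53.129.124 - 150.53.129.127) does not contain 150.53.129.94
  150.181.129.64/26 (150.181.129.64 - 150.181.129.127) does not contain 150.53.129.94
  150.53.128.0/24 (150.53.128.0 - 150.53.128.255) does not contain 150.53.129.94
  22.53.128.0/23 (22.53.128.0 - 22.53.129.255) does not contain 150.53.129.94
  150.53.132.0/22 (150.53.132.0 - 150.53.135.255) does not contain 150.53.129.94
  151.53.128.0/18 (151.53.128.0 - 151.53.191.255) does not contain 150.53.129.94
  150.49.128.0/17 (150.49.128.0 - 150.49.255.255) does not contain 150.53.129.94
  150.61.0.0/16 (150.61.0.0 - 150.61.255.255) does not contain 150.53.129.94
Longest matching prefix is /15 -> interface ens10.

ens10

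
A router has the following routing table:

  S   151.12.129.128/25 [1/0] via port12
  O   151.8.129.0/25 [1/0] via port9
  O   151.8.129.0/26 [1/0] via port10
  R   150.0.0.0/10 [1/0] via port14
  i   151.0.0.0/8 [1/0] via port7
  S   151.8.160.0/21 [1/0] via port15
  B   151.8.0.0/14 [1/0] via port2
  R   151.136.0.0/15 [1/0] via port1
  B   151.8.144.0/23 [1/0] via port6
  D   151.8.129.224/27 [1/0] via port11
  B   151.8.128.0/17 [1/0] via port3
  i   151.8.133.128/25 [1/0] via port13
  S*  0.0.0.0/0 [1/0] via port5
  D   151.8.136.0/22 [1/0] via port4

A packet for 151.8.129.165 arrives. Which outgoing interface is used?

Routes whose prefix contains 151.8.129.165:
  0.0.0.0/0 (default, matches everything) -> port5
  151.0.0.0/8 (151.0.0.0 - 151.255.255.255) -> port7
  151.8.0.0/14 (151.8.0.0 - 151.11.255.255) -> port2
  151.8.128.0/17 (151.8.128.0 - 151.8.255.255) -> port3
More-specific entries that do NOT match:
  151.8.129.224/27 (151.8.129.224 - 151.8.129.255) does not contain 151.8.129.165
  151.8.129.0/26 (151.8.129.0 - 151.8.129.63) does not contain 151.8.129.165
  151.12.129.128/25 (151.12.129.128 - 151.12.129.255) does not contain 151.8.129.165
  151.8.129.0/25 (151.8.129.0 - 151.8.129.127) does not contain 151.8.129.165
  151.8.133.128/25 (151.8.133.128 - 151.8.133.255) does not contain 151.8.129.165
  151.8.144.0/23 (151.8.144.0 - 151.8.145.255) does not contain 151.8.129.165
  151.8.136.0/22 (151.8.136.0 - 151.8.139.255) does not contain 151.8.129.165
  151.8.160.0/21 (151.8.160.0 - 151.8.167.255) does not contain 151.8.129.165
Longest matching prefix is /17 -> interface port3.

port3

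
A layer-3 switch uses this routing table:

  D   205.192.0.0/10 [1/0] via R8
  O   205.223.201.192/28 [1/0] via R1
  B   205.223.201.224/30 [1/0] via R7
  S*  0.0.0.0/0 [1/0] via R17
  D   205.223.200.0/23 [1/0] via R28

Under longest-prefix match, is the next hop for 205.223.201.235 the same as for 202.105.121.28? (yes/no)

no

205.223.201.235: longest match 205.223.200.0/23 -> R28
202.105.121.28: longest match 0.0.0.0/0 -> R17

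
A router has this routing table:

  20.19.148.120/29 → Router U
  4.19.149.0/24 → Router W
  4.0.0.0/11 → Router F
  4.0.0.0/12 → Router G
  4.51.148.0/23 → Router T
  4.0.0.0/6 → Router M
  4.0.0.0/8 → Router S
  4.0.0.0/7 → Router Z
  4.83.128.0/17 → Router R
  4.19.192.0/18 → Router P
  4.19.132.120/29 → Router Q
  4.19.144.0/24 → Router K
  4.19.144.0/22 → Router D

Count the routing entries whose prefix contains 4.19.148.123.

Prefixes containing 4.19.148.123:
  4.0.0.0/6 (4.0.0.0 - 7.255.255.255)
  4.0.0.0/7 (4.0.0.0 - 5.255.255.255)
  4.0.0.0/8 (4.0.0.0 - 4.255.255.255)
  4.0.0.0/11 (4.0.0.0 - 4.31.255.255)
Total matching entries: 4.

4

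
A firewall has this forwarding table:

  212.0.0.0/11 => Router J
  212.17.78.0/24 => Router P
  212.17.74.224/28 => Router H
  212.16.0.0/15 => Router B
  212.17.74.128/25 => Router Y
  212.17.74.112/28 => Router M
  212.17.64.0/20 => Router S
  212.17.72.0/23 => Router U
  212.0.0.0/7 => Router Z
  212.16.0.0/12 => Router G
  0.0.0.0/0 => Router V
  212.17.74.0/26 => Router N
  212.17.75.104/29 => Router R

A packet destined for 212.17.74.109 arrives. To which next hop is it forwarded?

Router S

Routes whose prefix contains 212.17.74.109:
  0.0.0.0/0 (default, matches everything) -> Router V
  212.0.0.0/7 (212.0.0.0 - 213.255.255.255) -> Router Z
  212.0.0.0/11 (212.0.0.0 - 212.31.255.255) -> Router J
  212.16.0.0/12 (212.16.0.0 - 212.31.255.255) -> Router G
  212.16.0.0/15 (212.16.0.0 - 212.17.255.255) -> Router B
  212.17.64.0/20 (212.17.64.0 - 212.17.79.255) -> Router S
More-specific entries that do NOT match:
  212.17.75.104/29 (212.17.75.104 - 212.17.75.111) does not contain 212.17.74.109
  212.17.74.224/28 (212.17.74.224 - 212.17.74.239) does not contain 212.17.74.109
  212.17.74.112/28 (212.17.74.112 - 212.17.74.127) does not contain 212.17.74.109
  212.17.74.0/26 (212.17.74.0 - 212.17.74.63) does not contain 212.17.74.109
  212.17.74.128/25 (212.17.74.128 - 212.17.74.255) does not contain 212.17.74.109
  212.17.78.0/24 (212.17.78.0 - 212.17.78.255) does not contain 212.17.74.109
  212.17.72.0/23 (212.17.72.0 - 212.17.73.255) does not contain 212.17.74.109
Longest matching prefix is /20 -> next hop Router S.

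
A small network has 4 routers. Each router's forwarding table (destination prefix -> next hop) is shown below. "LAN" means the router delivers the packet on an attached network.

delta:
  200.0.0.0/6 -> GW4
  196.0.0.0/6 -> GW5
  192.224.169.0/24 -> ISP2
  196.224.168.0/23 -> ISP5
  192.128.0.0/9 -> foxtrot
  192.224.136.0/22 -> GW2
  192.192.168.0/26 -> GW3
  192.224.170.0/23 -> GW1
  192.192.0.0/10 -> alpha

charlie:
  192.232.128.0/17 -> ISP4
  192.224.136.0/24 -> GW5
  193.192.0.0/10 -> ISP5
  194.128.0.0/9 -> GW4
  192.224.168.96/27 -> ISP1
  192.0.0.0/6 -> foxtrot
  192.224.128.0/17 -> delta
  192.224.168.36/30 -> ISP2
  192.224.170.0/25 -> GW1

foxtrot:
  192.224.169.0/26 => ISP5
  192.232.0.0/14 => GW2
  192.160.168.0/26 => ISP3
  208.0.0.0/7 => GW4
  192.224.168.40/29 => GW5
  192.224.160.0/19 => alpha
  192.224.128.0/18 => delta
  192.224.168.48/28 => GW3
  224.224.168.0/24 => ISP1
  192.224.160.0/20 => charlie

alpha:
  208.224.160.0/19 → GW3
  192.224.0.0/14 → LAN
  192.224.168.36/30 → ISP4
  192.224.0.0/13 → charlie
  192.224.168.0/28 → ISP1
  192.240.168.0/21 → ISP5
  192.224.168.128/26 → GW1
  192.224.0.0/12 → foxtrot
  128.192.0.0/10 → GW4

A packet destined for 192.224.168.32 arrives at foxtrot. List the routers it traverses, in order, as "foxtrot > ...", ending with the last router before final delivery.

At foxtrot: longest match for 192.224.168.32 is 192.224.160.0/20 -> charlie
At charlie: longest match for 192.224.168.32 is 192.224.128.0/17 -> delta
At delta: longest match for 192.224.168.32 is 192.192.0.0/10 -> alpha
At alpha: longest match for 192.224.168.32 is 192.224.0.0/14 -> LAN

foxtrot > charlie > delta > alpha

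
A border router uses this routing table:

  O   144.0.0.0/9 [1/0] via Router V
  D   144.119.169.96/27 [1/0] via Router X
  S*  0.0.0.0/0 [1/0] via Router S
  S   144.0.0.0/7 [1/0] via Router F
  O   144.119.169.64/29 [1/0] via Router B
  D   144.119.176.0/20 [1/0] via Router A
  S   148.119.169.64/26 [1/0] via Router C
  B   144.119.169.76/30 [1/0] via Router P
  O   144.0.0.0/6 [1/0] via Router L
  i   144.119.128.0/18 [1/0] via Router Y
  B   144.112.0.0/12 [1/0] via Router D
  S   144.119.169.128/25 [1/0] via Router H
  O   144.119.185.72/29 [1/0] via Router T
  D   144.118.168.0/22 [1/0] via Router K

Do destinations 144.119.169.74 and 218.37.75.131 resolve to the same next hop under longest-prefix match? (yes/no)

no

144.119.169.74: longest match 144.119.128.0/18 -> Router Y
218.37.75.131: longest match 0.0.0.0/0 -> Router S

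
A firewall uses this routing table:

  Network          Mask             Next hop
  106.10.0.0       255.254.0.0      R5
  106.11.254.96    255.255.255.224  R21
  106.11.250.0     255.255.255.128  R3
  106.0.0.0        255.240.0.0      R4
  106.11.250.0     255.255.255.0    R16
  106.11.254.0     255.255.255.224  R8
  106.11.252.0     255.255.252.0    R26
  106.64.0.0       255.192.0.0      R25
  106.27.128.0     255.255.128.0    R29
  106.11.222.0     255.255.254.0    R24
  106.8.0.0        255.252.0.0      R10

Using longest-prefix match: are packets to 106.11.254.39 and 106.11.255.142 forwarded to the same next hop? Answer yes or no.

106.11.254.39: longest match 106.11.252.0/22 -> R26
106.11.255.142: longest match 106.11.252.0/22 -> R26

yes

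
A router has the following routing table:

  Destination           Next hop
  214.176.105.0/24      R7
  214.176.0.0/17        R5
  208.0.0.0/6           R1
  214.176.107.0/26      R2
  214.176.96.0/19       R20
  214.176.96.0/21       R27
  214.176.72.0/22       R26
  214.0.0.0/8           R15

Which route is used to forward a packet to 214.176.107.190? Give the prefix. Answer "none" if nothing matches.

Entries matching 214.176.107.190:
  214.0.0.0/8 (214.0.0.0 - 214.255.255.255)
  214.176.0.0/17 (214.176.0.0 - 214.176.127.255)
  214.176.96.0/19 (214.176.96.0 - 214.176.127.255)
Most specific is 214.176.96.0/19.

214.176.96.0/19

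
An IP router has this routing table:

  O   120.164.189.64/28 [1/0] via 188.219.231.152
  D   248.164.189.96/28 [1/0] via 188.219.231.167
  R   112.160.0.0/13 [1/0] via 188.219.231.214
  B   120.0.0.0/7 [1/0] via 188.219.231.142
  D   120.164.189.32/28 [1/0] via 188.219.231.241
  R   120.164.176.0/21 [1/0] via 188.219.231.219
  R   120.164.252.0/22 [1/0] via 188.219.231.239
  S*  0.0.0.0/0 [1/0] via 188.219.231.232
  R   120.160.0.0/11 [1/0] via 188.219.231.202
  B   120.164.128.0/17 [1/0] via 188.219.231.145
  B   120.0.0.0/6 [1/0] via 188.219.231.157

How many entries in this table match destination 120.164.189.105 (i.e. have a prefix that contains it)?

5

Prefixes containing 120.164.189.105:
  0.0.0.0/0 (default, matches everything)
  120.0.0.0/6 (120.0.0.0 - 123.255.255.255)
  120.0.0.0/7 (120.0.0.0 - 121.255.255.255)
  120.160.0.0/11 (120.160.0.0 - 120.191.255.255)
  120.164.128.0/17 (120.164.128.0 - 120.164.255.255)
Total matching entries: 5.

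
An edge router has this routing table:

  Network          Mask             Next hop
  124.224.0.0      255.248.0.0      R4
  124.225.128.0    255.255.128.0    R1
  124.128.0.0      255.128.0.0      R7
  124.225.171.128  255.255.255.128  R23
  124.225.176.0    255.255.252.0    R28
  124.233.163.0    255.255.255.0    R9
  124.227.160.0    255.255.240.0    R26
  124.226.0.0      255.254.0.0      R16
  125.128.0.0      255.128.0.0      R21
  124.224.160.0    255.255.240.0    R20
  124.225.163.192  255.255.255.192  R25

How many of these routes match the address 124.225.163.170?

3

Prefixes containing 124.225.163.170:
  124.128.0.0/9 (124.128.0.0 - 124.255.255.255)
  124.224.0.0/13 (124.224.0.0 - 124.231.255.255)
  124.225.128.0/17 (124.225.128.0 - 124.225.255.255)
Total matching entries: 3.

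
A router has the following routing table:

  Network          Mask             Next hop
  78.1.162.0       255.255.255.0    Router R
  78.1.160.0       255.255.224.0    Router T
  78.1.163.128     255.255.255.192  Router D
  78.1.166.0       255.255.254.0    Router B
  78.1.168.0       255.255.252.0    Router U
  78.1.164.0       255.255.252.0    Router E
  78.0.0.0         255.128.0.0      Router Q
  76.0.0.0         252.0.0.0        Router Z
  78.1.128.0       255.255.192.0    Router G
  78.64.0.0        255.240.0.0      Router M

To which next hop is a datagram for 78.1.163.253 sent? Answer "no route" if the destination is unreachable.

Routes whose prefix contains 78.1.163.253:
  76.0.0.0/6 (76.0.0.0 - 79.255.255.255) -> Router Z
  78.0.0.0/9 (78.0.0.0 - 78.127.255.255) -> Router Q
  78.1.128.0/18 (78.1.128.0 - 78.1.191.255) -> Router G
  78.1.160.0/19 (78.1.160.0 - 78.1.191.255) -> Router T
More-specific entries that do NOT match:
  78.1.163.128/26 (78.1.163.128 - 78.1.163.191) does not contain 78.1.163.253
  78.1.162.0/24 (78.1.162.0 - 78.1.162.255) does not contain 78.1.163.253
  78.1.166.0/23 (78.1.166.0 - 78.1.167.255) does not contain 78.1.163.253
  78.1.168.0/22 (78.1.168.0 - 78.1.171.255) does not contain 78.1.163.253
  78.1.164.0/22 (78.1.164.0 - 78.1.167.255) does not contain 78.1.163.253
Longest matching prefix is /19 -> next hop Router T.

Router T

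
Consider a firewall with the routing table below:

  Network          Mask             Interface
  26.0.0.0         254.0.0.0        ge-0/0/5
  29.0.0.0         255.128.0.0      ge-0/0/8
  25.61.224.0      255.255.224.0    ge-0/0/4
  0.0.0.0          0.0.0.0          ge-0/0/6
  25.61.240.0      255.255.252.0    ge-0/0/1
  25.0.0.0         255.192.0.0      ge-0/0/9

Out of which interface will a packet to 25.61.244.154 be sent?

Routes whose prefix contains 25.61.244.154:
  0.0.0.0/0 (default, matches everything) -> ge-0/0/6
  25.0.0.0/10 (25.0.0.0 - 25.63.255.255) -> ge-0/0/9
  25.61.224.0/19 (25.61.224.0 - 25.61.255.255) -> ge-0/0/4
More-specific entries that do NOT match:
  25.61.240.0/22 (25.61.240.0 - 25.61.243.255) does not contain 25.61.244.154
Longest matching prefix is /19 -> interface ge-0/0/4.

ge-0/0/4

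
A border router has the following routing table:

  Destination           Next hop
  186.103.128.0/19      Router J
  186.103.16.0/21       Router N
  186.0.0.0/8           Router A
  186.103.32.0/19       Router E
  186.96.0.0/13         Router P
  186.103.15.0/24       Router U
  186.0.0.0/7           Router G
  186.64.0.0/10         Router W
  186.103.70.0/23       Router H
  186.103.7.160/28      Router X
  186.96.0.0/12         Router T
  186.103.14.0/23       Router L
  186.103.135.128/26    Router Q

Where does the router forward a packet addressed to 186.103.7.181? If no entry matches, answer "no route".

Router P

Routes whose prefix contains 186.103.7.181:
  186.0.0.0/7 (186.0.0.0 - 187.255.255.255) -> Router G
  186.0.0.0/8 (186.0.0.0 - 186.255.255.255) -> Router A
  186.64.0.0/10 (186.64.0.0 - 186.127.255.255) -> Router W
  186.96.0.0/12 (186.96.0.0 - 186.111.255.255) -> Router T
  186.96.0.0/13 (186.96.0.0 - 186.103.255.255) -> Router P
More-specific entries that do NOT match:
  186.103.7.160/28 (186.103.7.160 - 186.103.7.175) does not contain 186.103.7.181
  186.103.135.128/26 (186.103.135.128 - 186.103.135.191) does not contain 186.103.7.181
  186.103.15.0/24 (186.103.15.0 - 186.103.15.255) does not contain 186.103.7.181
  186.103.70.0/23 (186.103.70.0 - 186.103.71.255) does not contain 186.103.7.181
  186.103.14.0/23 (186.103.14.0 - 186.103.15.255) does not contain 186.103.7.181
  186.103.16.0/21 (186.103.16.0 - 186.103.23.255) does not contain 186.103.7.181
  186.103.128.0/19 (186.103.128.0 - 186.103.159.255) does not contain 186.103.7.181
  186.103.32.0/19 (186.103.32.0 - 186.103.63.255) does not contain 186.103.7.181
Longest matching prefix is /13 -> next hop Router P.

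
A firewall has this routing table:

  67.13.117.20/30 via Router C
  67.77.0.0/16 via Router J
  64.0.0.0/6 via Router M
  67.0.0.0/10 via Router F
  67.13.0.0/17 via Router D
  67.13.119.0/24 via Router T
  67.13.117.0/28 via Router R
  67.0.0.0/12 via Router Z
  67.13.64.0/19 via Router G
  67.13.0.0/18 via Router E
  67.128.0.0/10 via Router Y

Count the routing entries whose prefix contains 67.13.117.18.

4

Prefixes containing 67.13.117.18:
  64.0.0.0/6 (64.0.0.0 - 67.255.255.255)
  67.0.0.0/10 (67.0.0.0 - 67.63.255.255)
  67.0.0.0/12 (67.0.0.0 - 67.15.255.255)
  67.13.0.0/17 (67.13.0.0 - 67.13.127.255)
Total matching entries: 4.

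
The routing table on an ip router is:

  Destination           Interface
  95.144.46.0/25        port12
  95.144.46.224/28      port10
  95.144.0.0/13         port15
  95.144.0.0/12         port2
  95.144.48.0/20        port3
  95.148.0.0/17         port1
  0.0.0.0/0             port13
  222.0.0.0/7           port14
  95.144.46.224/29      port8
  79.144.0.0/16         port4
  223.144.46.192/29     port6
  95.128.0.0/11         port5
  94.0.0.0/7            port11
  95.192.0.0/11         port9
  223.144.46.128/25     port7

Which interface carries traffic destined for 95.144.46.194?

port15

Routes whose prefix contains 95.144.46.194:
  0.0.0.0/0 (default, matches everything) -> port13
  94.0.0.0/7 (94.0.0.0 - 95.255.255.255) -> port11
  95.128.0.0/11 (95.128.0.0 - 95.159.255.255) -> port5
  95.144.0.0/12 (95.144.0.0 - 95.159.255.255) -> port2
  95.144.0.0/13 (95.144.0.0 - 95.151.255.255) -> port15
More-specific entries that do NOT match:
  95.144.46.224/29 (95.144.46.224 - 95.144.46.231) does not contain 95.144.46.194
  223.144.46.192/29 (223.144.46.192 - 223.144.46.199) does not contain 95.144.46.194
  95.144.46.224/28 (95.144.46.224 - 95.144.46.239) does not contain 95.144.46.194
  95.144.46.0/25 (95.144.46.0 - 95.144.46.127) does not contain 95.144.46.194
  223.144.46.128/25 (223.144.46.128 - 223.144.46.255) does not contain 95.144.46.194
  95.144.48.0/20 (95.144.48.0 - 95.144.63.255) does not contain 95.144.46.194
  95.148.0.0/17 (95.148.0.0 - 95.148.127.255) does not contain 95.144.46.194
  79.144.0.0/16 (79.144.0.0 - 79.144.255.255) does not contain 95.144.46.194
Longest matching prefix is /13 -> interface port15.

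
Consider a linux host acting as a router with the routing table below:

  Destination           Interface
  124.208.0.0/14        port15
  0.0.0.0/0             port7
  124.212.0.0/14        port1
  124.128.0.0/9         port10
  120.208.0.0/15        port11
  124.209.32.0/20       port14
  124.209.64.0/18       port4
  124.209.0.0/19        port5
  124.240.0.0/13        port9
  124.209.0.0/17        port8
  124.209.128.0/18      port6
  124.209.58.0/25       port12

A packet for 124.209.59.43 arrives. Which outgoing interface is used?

Routes whose prefix contains 124.209.59.43:
  0.0.0.0/0 (default, matches everything) -> port7
  124.128.0.0/9 (124.128.0.0 - 124.255.255.255) -> port10
  124.208.0.0/14 (124.208.0.0 - 124.211.255.255) -> port15
  124.209.0.0/17 (124.209.0.0 - 124.209.127.255) -> port8
More-specific entries that do NOT match:
  124.209.58.0/25 (124.209.58.0 - 124.209.58.127) does not contain 124.209.59.43
  124.209.32.0/20 (124.209.32.0 - 124.209.47.255) does not contain 124.209.59.43
  124.209.0.0/19 (124.209.0.0 - 124.209.31.255) does not contain 124.209.59.43
  124.209.64.0/18 (124.209.64.0 - 124.209.127.255) does not contain 124.209.59.43
  124.209.128.0/18 (124.209.128.0 - 124.209.191.255) does not contain 124.209.59.43
Longest matching prefix is /17 -> interface port8.

port8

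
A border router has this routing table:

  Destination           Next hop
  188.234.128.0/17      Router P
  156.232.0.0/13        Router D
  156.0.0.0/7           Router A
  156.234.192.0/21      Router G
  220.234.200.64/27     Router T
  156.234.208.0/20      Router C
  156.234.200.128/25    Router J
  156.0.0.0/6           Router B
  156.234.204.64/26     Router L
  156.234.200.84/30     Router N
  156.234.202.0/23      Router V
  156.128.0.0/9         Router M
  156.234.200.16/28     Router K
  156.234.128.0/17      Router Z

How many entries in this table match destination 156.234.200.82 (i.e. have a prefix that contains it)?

Prefixes containing 156.234.200.82:
  156.0.0.0/6 (156.0.0.0 - 159.255.255.255)
  156.0.0.0/7 (156.0.0.0 - 157.255.255.255)
  156.128.0.0/9 (156.128.0.0 - 156.255.255.255)
  156.232.0.0/13 (156.232.0.0 - 156.239.255.255)
  156.234.128.0/17 (156.234.128.0 - 156.234.255.255)
Total matching entries: 5.

5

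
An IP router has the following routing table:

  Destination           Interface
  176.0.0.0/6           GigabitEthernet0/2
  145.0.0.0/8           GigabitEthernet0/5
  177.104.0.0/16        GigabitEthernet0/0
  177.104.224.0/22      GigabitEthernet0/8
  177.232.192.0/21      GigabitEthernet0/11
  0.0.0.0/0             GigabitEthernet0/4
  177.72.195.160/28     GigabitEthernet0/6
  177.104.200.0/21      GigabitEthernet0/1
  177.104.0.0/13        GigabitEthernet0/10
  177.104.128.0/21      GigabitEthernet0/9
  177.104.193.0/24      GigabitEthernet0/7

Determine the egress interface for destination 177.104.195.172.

Routes whose prefix contains 177.104.195.172:
  0.0.0.0/0 (default, matches everything) -> GigabitEthernet0/4
  176.0.0.0/6 (176.0.0.0 - 179.255.255.255) -> GigabitEthernet0/2
  177.104.0.0/13 (177.104.0.0 - 177.111.255.255) -> GigabitEthernet0/10
  177.104.0.0/16 (177.104.0.0 - 177.104.255.255) -> GigabitEthernet0/0
More-specific entries that do NOT match:
  177.72.195.160/28 (177.72.195.160 - 177.72.195.175) does not contain 177.104.195.172
  177.104.193.0/24 (177.104.193.0 - 177.104.193.255) does not contain 177.104.195.172
  177.104.224.0/22 (177.104.224.0 - 177.104.227.255) does not contain 177.104.195.172
  177.232.192.0/21 (177.232.192.0 - 177.232.199.255) does not contain 177.104.195.172
  177.104.200.0/21 (177.104.200.0 - 177.104.207.255) does not contain 177.104.195.172
  177.104.128.0/21 (177.104.128.0 - 177.104.135.255) does not contain 177.104.195.172
Longest matching prefix is /16 -> interface GigabitEthernet0/0.

GigabitEthernet0/0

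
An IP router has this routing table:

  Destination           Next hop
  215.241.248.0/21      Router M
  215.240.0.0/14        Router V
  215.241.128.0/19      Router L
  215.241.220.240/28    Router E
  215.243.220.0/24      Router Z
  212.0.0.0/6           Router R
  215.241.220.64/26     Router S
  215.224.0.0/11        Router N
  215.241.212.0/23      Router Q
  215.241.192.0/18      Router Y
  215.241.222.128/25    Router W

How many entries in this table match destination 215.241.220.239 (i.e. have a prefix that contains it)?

Prefixes containing 215.241.220.239:
  212.0.0.0/6 (212.0.0.0 - 215.255.255.255)
  215.224.0.0/11 (215.224.0.0 - 215.255.255.255)
  215.240.0.0/14 (215.240.0.0 - 215.243.255.255)
  215.241.192.0/18 (215.241.192.0 - 215.241.255.255)
Total matching entries: 4.

4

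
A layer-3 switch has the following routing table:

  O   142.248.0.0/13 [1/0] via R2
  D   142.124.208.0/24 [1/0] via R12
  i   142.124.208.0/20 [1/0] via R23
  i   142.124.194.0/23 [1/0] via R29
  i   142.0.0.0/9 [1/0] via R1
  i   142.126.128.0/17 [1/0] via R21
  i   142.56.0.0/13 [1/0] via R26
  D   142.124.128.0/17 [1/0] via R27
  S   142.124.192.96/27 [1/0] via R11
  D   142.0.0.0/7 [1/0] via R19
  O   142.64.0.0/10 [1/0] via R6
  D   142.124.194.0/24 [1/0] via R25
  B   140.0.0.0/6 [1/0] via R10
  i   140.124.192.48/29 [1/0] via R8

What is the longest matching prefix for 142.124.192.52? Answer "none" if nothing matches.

142.124.128.0/17

Entries matching 142.124.192.52:
  140.0.0.0/6 (140.0.0.0 - 143.255.255.255)
  142.0.0.0/7 (142.0.0.0 - 143.255.255.255)
  142.0.0.0/9 (142.0.0.0 - 142.127.255.255)
  142.64.0.0/10 (142.64.0.0 - 142.127.255.255)
  142.124.128.0/17 (142.124.128.0 - 142.124.255.255)
Most specific is 142.124.128.0/17.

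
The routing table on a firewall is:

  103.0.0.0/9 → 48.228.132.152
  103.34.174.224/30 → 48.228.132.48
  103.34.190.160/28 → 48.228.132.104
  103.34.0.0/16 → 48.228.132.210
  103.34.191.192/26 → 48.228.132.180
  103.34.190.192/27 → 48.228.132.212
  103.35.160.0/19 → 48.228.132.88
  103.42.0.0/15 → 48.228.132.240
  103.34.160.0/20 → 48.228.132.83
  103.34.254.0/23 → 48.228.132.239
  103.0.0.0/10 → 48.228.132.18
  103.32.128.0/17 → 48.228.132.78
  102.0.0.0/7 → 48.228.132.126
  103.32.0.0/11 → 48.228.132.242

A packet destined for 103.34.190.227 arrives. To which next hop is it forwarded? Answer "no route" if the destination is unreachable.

48.228.132.210

Routes whose prefix contains 103.34.190.227:
  102.0.0.0/7 (102.0.0.0 - 103.255.255.255) -> 48.228.132.126
  103.0.0.0/9 (103.0.0.0 - 103.127.255.255) -> 48.228.132.152
  103.0.0.0/10 (103.0.0.0 - 103.63.255.255) -> 48.228.132.18
  103.32.0.0/11 (103.32.0.0 - 103.63.255.255) -> 48.228.132.242
  103.34.0.0/16 (103.34.0.0 - 103.34.255.255) -> 48.228.132.210
More-specific entries that do NOT match:
  103.34.174.224/30 (103.34.174.224 - 103.34.174.227) does not contain 103.34.190.227
  103.34.190.160/28 (103.34.190.160 - 103.34.190.175) does not contain 103.34.190.227
  103.34.190.192/27 (103.34.190.192 - 103.34.190.223) does not contain 103.34.190.227
  103.34.191.192/26 (103.34.191.192 - 103.34.191.255) does not contain 103.34.190.227
  103.34.254.0/23 (103.34.254.0 - 103.34.255.255) does not contain 103.34.190.227
  103.34.160.0/20 (103.34.160.0 - 103.34.175.255) does not contain 103.34.190.227
  103.35.160.0/19 (103.35.160.0 - 103.35.191.255) does not contain 103.34.190.227
  103.32.128.0/17 (103.32.128.0 - 103.32.255.255) does not contain 103.34.190.227
Longest matching prefix is /16 -> next hop 48.228.132.210.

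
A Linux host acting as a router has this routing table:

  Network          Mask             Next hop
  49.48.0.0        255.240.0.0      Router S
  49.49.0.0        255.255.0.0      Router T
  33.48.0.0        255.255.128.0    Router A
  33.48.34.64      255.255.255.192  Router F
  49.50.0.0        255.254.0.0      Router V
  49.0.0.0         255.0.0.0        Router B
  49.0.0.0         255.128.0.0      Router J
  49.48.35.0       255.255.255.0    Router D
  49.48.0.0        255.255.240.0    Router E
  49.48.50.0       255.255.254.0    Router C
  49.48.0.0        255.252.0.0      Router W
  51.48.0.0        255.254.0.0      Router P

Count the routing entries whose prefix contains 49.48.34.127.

Prefixes containing 49.48.34.127:
  49.0.0.0/8 (49.0.0.0 - 49.255.255.255)
  49.0.0.0/9 (49.0.0.0 - 49.127.255.255)
  49.48.0.0/12 (49.48.0.0 - 49.63.255.255)
  49.48.0.0/14 (49.48.0.0 - 49.51.255.255)
Total matching entries: 4.

4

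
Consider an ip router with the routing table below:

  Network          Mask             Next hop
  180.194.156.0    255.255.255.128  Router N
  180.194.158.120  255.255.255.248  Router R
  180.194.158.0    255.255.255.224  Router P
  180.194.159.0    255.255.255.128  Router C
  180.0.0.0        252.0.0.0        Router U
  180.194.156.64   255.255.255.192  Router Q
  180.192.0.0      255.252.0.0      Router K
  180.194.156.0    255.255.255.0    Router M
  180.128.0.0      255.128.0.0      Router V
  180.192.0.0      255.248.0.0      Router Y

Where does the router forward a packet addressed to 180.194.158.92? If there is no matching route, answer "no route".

Router K

Routes whose prefix contains 180.194.158.92:
  180.0.0.0/6 (180.0.0.0 - 183.255.255.255) -> Router U
  180.128.0.0/9 (180.128.0.0 - 180.255.255.255) -> Router V
  180.192.0.0/13 (180.192.0.0 - 180.199.255.255) -> Router Y
  180.192.0.0/14 (180.192.0.0 - 180.195.255.255) -> Router K
More-specific entries that do NOT match:
  180.194.158.120/29 (180.194.158.120 - 180.194.158.127) does not contain 180.194.158.92
  180.194.158.0/27 (180.194.158.0 - 180.194.158.31) does not contain 180.194.158.92
  180.194.156.64/26 (180.194.156.64 - 180.194.156.127) does not contain 180.194.158.92
  180.194.156.0/25 (180.194.156.0 - 180.194.156.127) does not contain 180.194.158.92
  180.194.159.0/25 (180.194.159.0 - 180.194.159.127) does not contain 180.194.158.92
  180.194.156.0/24 (180.194.156.0 - 180.194.156.255) does not contain 180.194.158.92
Longest matching prefix is /14 -> next hop Router K.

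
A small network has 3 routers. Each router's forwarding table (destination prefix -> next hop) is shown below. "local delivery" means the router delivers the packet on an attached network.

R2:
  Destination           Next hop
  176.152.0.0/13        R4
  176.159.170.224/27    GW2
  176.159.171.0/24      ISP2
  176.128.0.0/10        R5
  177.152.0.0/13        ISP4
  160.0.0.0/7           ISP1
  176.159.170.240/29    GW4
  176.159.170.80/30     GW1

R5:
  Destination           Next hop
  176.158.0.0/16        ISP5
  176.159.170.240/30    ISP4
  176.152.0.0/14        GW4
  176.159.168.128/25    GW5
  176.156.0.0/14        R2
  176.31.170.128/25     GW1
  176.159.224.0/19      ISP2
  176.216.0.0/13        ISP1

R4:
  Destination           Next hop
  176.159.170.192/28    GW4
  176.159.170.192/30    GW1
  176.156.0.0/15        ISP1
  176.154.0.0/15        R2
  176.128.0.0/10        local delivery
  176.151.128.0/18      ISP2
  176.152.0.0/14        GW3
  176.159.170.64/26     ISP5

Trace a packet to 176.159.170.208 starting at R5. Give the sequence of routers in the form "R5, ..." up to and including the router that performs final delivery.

R5, R2, R4

At R5: longest match for 176.159.170.208 is 176.156.0.0/14 -> R2
At R2: longest match for 176.159.170.208 is 176.152.0.0/13 -> R4
At R4: longest match for 176.159.170.208 is 176.128.0.0/10 -> local delivery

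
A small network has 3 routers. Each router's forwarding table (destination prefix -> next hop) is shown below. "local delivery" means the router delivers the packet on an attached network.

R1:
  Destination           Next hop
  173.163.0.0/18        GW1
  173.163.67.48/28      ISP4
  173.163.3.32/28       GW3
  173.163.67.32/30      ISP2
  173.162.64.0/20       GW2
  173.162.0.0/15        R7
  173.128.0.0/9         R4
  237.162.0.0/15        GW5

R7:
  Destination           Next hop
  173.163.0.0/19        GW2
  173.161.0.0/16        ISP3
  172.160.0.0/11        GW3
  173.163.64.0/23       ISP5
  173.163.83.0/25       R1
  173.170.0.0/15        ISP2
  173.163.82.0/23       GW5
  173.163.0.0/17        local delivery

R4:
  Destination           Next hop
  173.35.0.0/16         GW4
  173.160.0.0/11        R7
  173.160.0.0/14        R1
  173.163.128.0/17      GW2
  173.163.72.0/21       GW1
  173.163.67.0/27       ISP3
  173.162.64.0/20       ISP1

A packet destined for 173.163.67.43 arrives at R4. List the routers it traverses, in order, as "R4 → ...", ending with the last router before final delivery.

At R4: longest match for 173.163.67.43 is 173.160.0.0/14 -> R1
At R1: longest match for 173.163.67.43 is 173.162.0.0/15 -> R7
At R7: longest match for 173.163.67.43 is 173.163.0.0/17 -> local delivery

R4 → R1 → R7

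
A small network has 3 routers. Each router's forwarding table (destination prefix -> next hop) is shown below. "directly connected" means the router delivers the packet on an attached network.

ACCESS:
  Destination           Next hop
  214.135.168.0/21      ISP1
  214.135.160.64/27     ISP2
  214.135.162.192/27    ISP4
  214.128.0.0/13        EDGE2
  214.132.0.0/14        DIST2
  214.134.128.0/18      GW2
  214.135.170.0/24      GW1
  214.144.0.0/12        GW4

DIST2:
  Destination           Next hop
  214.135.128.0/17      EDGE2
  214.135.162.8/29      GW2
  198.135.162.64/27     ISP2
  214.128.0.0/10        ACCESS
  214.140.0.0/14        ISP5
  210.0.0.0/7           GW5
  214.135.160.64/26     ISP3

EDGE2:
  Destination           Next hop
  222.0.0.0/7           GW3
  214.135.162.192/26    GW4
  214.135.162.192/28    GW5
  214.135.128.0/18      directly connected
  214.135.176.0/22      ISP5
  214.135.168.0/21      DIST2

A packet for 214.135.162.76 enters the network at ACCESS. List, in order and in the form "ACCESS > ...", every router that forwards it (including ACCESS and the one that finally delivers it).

ACCESS > DIST2 > EDGE2

At ACCESS: longest match for 214.135.162.76 is 214.132.0.0/14 -> DIST2
At DIST2: longest match for 214.135.162.76 is 214.135.128.0/17 -> EDGE2
At EDGE2: longest match for 214.135.162.76 is 214.135.128.0/18 -> directly connected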